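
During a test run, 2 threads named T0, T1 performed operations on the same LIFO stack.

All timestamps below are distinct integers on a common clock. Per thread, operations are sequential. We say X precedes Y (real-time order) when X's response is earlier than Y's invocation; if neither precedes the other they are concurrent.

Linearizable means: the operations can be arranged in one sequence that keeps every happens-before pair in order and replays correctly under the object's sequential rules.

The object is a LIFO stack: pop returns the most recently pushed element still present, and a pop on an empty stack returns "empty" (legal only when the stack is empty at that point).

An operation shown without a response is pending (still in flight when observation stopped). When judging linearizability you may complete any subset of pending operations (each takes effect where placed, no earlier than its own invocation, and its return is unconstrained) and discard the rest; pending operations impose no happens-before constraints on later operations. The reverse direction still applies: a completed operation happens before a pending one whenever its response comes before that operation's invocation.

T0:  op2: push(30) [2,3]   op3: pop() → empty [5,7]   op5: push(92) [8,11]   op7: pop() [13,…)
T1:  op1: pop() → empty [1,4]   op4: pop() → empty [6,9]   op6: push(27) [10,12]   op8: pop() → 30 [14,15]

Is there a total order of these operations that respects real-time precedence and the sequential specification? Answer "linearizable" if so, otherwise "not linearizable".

the violation lands at event 9, op4's response at time 9: events 1..8 linearize, events 1..9 do not
checked exhaustively: 4 real-time-consistent orders of 4 completed operations, zero legal LIFO stack replays
no escape via the 1 pending operation (op5): every completion choice fails
e.g. op1, op2, op3, op4 (pending dropped): illegal at step 3, since op3 pop() → empty cannot apply there
e.g. op1, op2, op4, op3 (pending dropped): illegal at step 3, since op4 pop() → empty cannot apply there

not linearizable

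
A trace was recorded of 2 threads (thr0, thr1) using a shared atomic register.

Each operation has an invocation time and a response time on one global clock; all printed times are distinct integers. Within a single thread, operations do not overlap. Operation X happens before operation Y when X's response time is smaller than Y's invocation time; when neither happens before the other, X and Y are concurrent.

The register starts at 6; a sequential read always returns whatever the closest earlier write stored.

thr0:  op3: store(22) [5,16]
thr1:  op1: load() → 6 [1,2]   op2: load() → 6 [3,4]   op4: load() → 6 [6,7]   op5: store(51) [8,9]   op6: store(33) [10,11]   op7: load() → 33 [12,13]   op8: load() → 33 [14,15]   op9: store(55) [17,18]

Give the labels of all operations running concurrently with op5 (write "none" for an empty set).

concurrent with op5 ([8,9]): every op whose interval crosses 8..9
op1 [1,2]: before
op2 [3,4]: before
op3 [5,16]: concurrent
op4 [6,7]: before
op6 [10,11]: after
op7 [12,13]: after
op8 [14,15]: after
op9 [17,18]: after

op3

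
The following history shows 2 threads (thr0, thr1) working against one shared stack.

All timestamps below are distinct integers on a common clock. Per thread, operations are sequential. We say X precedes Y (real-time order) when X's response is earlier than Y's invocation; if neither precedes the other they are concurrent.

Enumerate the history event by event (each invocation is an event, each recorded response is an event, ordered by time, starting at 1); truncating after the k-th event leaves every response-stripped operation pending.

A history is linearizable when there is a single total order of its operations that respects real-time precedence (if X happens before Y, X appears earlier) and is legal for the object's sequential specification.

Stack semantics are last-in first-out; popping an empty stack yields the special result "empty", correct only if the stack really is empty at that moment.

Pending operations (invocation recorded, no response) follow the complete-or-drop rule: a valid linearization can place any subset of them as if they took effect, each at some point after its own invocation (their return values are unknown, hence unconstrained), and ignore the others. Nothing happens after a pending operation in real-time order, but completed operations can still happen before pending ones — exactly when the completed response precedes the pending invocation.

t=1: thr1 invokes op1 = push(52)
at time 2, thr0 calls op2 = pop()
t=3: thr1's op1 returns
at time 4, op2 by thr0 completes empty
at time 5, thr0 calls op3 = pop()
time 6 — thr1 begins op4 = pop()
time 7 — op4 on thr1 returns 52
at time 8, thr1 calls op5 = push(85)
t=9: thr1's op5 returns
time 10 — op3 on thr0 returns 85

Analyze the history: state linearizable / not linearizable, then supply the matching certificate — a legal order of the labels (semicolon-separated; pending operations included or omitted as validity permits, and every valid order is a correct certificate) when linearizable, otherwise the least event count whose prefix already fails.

1. op2 pop() → empty, leaving stack <>
2. op1 push(52), leaving stack <52>
3. op4 pop() → 52, leaving stack <>
4. op5 push(85), leaving stack <85>
5. op3 pop() → 85, leaving stack <>

linearizable — witness: op2; op1; op4; op5; op3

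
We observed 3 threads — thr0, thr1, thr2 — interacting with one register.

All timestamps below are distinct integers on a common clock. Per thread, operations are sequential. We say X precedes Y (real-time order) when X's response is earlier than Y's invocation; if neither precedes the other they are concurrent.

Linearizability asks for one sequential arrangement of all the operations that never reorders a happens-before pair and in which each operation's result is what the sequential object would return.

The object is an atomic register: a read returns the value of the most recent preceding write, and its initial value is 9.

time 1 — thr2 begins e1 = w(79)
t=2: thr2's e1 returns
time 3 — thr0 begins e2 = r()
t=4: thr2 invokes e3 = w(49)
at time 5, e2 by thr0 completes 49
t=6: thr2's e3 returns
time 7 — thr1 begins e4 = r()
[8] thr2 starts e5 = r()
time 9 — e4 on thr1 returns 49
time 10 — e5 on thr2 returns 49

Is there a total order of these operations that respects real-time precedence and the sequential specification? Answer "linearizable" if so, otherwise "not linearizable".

linearizable

one valid linearization: e1, e3, e2, e4, e5
step 1: e1 w(79) — value 79
step 2: e3 w(49) — value 49
step 3: e2 r() → 49 — value 49
step 4: e4 r() → 49 — value 49
step 5: e5 r() → 49 — value 49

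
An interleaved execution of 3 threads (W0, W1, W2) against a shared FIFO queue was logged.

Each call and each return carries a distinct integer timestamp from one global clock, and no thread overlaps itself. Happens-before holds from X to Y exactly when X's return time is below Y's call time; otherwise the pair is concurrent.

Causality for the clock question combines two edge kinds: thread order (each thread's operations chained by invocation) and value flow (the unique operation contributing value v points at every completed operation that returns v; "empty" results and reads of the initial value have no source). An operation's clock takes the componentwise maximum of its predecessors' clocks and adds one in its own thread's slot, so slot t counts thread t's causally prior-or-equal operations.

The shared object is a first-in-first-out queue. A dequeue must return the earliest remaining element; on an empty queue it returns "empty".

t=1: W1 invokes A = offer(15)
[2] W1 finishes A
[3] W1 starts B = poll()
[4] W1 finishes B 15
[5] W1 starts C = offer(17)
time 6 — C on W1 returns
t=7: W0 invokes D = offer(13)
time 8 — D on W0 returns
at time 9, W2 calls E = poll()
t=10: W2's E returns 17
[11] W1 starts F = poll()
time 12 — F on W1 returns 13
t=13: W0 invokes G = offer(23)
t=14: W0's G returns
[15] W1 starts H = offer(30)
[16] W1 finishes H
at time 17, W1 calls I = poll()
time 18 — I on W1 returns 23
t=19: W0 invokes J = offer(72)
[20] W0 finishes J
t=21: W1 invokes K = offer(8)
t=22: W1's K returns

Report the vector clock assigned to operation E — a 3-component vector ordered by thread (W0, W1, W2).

(0, 3, 1)

root op A, invoked 1: fresh clock plus W1's own tick → (0, 1, 0)
root op D, invoked 7: fresh clock plus W0's own tick → (1, 0, 0)
from VC(A)=(0, 1, 0), B (invoked 3) maxes components and bumps W1 → (0, 2, 0)
from VC(D)=(1, 0, 0), G (invoked 13) maxes components and bumps W0 → (2, 0, 0)
from VC(B)=(0, 2, 0), C (invoked 5) maxes components and bumps W1 → (0, 3, 0)
from VC(G)=(2, 0, 0), J (invoked 19) maxes components and bumps W0 → (3, 0, 0)
from VC(C)=(0, 3, 0), E (invoked 9) maxes components and bumps W2 → (0, 3, 1)
from VC(C)=(0, 3, 0), VC(D)=(1, 0, 0), F (invoked 11) maxes components and bumps W1 → (1, 4, 0)
from VC(F)=(1, 4, 0), H (invoked 15) maxes components and bumps W1 → (1, 5, 0)
from VC(G)=(2, 0, 0), VC(H)=(1, 5, 0), I (invoked 17) maxes components and bumps W1 → (2, 6, 0)
from VC(I)=(2, 6, 0), K (invoked 21) maxes components and bumps W1 → (2, 7, 0)
target: VC(E) = (0, 3, 1)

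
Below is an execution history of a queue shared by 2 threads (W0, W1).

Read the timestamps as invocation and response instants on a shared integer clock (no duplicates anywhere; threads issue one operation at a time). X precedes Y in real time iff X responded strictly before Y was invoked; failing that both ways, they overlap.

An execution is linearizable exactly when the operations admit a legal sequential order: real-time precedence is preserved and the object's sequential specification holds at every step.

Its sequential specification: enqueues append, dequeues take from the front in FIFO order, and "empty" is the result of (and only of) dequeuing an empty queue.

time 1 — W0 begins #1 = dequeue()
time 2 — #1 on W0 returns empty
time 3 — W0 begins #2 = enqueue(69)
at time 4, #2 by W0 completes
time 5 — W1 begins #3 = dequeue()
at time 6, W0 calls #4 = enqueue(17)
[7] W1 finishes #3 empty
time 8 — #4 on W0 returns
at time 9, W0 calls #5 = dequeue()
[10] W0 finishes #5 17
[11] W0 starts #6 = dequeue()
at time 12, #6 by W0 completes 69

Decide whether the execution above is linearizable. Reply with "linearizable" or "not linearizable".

not linearizable

cut after 6 events: linearizable; cut after 7 events (#3 responds, time 7): not linearizable
a single order respects real time; the 3 completed queue operations fail replay along it
no completion choice of the 1 pending operation (#4) rescues it — every subset was tried
for example #1, #2, #3 (pending dropped) fails at step 3: #3 dequeue() → empty is not legal there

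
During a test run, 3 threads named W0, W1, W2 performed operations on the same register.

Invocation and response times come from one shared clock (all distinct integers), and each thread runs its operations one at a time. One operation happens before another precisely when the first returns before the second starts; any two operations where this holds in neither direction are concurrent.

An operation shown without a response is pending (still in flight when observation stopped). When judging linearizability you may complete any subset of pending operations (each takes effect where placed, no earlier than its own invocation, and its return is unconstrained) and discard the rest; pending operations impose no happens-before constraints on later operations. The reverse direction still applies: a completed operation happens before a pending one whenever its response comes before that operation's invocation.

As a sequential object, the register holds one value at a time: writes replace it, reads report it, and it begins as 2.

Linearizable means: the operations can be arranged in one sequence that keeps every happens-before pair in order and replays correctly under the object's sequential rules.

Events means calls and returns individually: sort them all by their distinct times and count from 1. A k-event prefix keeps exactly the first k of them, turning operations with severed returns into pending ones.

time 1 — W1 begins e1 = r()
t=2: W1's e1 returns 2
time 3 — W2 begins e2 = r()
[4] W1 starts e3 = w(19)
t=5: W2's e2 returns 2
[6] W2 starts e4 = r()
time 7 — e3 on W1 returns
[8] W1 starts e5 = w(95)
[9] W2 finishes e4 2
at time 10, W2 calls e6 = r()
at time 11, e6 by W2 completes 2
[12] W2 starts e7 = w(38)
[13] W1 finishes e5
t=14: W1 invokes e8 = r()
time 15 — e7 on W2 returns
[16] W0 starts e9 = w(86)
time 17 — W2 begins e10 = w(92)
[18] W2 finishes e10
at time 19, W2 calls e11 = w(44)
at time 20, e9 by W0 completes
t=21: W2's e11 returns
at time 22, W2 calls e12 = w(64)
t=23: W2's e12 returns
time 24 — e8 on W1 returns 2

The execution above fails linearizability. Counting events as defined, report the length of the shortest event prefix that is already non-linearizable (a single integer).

11

events 1..10 are still linearizable — one witness is e1, e2, e4, e3:
after step 1 (e1 r() → 2): value 2
after step 2 (e2 r() → 2): value 2
after step 3 (e4 r() → 2): value 2
after step 4 (e3 w(19)): value 19
with event 11 included (e6 responding at time 11), all real-time-consistent orders fail
completion choices over the 1 pending operation (e5) were checked; none helps
e.g. e1, e2, e3, e4, e6 (pending dropped): illegal at step 4, since e4 r() → 2 cannot apply there
e.g. e1, e2, e4, e3, e6 (pending dropped): illegal at step 5, since e6 r() → 2 cannot apply there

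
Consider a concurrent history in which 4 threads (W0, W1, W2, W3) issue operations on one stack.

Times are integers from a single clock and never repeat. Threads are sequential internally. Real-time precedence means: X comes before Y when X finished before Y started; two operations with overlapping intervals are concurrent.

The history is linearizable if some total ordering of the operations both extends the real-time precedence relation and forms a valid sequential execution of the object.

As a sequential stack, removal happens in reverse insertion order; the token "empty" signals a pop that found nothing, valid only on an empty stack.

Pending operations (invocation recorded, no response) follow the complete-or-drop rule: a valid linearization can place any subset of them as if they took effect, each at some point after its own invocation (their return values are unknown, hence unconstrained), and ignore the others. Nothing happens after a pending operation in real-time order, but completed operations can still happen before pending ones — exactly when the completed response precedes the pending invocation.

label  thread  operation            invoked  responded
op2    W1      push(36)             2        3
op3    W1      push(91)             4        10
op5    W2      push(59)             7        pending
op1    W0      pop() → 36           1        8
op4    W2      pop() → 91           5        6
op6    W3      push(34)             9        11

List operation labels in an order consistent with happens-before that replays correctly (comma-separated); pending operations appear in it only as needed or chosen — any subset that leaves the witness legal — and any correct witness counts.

1. op2 push(36), leaving stack <36>
2. op1 pop() → 36, leaving stack <>
3. op3 push(91), leaving stack <91>
4. op4 pop() → 91, leaving stack <>
5. op5 push(59) (pending, included), leaving stack <59>
6. op6 push(34), leaving stack <59,34>

op2, op1, op3, op4, op5, op6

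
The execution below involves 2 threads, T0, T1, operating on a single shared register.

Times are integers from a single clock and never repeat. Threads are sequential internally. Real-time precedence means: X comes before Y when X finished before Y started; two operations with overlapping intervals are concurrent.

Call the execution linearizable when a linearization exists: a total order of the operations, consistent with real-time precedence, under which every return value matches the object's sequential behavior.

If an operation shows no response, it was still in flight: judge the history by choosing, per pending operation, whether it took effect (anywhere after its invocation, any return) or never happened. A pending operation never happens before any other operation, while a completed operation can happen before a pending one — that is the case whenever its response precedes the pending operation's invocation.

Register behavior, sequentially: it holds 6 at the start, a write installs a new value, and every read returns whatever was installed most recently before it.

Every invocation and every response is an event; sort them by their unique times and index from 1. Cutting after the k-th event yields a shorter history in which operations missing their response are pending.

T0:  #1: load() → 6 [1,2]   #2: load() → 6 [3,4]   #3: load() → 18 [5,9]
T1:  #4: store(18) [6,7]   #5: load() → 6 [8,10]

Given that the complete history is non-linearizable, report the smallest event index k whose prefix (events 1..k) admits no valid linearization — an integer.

events 1..9 are still linearizable — one witness is #1, #2, #4, #3:
after step 1 (#1 load() → 6): value 6
after step 2 (#2 load() → 6): value 6
after step 3 (#4 store(18)): value 18
after step 4 (#3 load() → 18): value 18
once event 10 joins (#5's response, time 10), exhaustive search finds no witness
e.g. #1, #2, #3, #4, #5: illegal at step 3, since #3 load() → 18 cannot apply there
e.g. #1, #2, #4, #3, #5: illegal at step 5, since #5 load() → 6 cannot apply there

10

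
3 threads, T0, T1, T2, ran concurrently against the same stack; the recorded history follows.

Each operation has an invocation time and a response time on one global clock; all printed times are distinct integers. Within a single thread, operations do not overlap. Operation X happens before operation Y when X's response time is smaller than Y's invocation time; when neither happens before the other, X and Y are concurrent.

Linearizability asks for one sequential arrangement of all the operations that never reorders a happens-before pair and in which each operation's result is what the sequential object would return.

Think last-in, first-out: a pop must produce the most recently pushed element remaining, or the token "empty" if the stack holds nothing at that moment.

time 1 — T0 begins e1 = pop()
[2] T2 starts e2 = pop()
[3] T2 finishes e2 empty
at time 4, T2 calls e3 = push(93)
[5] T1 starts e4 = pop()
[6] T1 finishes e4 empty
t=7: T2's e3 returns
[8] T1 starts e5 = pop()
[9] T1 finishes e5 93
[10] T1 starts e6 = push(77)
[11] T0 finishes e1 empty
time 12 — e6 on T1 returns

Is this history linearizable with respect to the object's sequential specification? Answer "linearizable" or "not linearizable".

linearizable

witness order: e1, e2, e4, e3, e5, e6
1. e1 pop() → empty, leaving stack <>
2. e2 pop() → empty, leaving stack <>
3. e4 pop() → empty, leaving stack <>
4. e3 push(93), leaving stack <93>
5. e5 pop() → 93, leaving stack <>
6. e6 push(77), leaving stack <77>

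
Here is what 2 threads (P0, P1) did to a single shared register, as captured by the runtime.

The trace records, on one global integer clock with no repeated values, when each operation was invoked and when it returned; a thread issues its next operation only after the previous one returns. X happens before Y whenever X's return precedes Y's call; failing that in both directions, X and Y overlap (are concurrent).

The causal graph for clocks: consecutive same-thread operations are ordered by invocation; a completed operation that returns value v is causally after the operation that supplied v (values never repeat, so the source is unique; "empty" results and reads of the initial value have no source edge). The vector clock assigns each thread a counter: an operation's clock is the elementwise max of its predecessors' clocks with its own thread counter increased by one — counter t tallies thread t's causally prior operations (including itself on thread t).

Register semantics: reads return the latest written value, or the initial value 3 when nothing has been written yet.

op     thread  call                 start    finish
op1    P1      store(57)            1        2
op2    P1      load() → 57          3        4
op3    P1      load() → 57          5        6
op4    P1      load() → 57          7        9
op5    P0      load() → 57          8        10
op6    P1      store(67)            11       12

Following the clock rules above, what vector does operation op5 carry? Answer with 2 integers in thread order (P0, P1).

(1, 1)

root op op1, invoked 1: fresh clock plus P1's own tick → (0, 1)
merge at op2 (invoked 3): VC(op1)=(0, 1), own-thread bump on P1 → (0, 2)
merge at op5 (invoked 8): VC(op1)=(0, 1), own-thread bump on P0 → (1, 1)
merge at op3 (invoked 5): VC(op1)=(0, 1), VC(op2)=(0, 2), own-thread bump on P1 → (0, 3)
merge at op4 (invoked 7): VC(op1)=(0, 1), VC(op3)=(0, 3), own-thread bump on P1 → (0, 4)
merge at op6 (invoked 11): VC(op4)=(0, 4), own-thread bump on P1 → (0, 5)
target: VC(op5) = (1, 1)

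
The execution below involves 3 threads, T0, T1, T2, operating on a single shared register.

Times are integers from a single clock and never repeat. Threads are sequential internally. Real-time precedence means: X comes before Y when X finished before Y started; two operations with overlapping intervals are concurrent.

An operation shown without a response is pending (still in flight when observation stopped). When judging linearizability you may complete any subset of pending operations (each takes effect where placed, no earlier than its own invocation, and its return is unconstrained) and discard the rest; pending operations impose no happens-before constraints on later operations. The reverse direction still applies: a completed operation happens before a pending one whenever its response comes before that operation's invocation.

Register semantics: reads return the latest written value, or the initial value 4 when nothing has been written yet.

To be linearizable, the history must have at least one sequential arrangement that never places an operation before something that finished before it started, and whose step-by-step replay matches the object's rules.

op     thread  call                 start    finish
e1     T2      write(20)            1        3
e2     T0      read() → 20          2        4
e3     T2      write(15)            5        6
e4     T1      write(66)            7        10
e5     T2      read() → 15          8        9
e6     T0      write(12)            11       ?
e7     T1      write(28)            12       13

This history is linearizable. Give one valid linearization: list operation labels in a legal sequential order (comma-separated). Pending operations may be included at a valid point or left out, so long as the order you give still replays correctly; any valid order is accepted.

1. e1 write(20), leaving value 20
2. e2 read() → 20, leaving value 20
3. e3 write(15), leaving value 15
4. e5 read() → 15, leaving value 15
5. e4 write(66), leaving value 66
6. e6 write(12) (pending, included), leaving value 12
7. e7 write(28), leaving value 28

e1, e2, e3, e5, e4, e6, e7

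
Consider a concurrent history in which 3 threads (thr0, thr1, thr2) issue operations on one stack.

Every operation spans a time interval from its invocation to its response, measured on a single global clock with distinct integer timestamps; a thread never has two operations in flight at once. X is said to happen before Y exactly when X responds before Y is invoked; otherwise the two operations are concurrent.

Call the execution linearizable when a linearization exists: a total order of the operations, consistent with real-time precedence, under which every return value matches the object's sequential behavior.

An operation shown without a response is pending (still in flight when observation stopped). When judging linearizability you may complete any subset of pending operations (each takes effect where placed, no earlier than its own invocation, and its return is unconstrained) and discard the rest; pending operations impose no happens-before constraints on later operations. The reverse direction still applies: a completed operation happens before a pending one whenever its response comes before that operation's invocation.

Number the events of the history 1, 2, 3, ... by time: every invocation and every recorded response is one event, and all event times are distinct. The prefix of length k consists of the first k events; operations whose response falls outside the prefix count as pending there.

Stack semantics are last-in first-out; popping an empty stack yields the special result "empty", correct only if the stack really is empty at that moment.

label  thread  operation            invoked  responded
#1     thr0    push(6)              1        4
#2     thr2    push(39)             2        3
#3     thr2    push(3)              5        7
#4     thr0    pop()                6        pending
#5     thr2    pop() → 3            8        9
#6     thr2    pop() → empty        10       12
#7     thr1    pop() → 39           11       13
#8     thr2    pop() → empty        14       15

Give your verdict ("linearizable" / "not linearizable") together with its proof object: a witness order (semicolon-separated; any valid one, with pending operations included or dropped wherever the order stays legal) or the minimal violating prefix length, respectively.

after step 1 (#1 push(6)): stack <6>
after step 2 (#2 push(39)): stack <6,39>
after step 3 (#3 push(3)): stack <6,39,3>
after step 4 (#5 pop() → 3): stack <6,39>
after step 5 (#7 pop() → 39): stack <6>
after step 6 (#4 pop() (pending, included)): stack <>
after step 7 (#6 pop() → empty): stack <>
after step 8 (#8 pop() → empty): stack <>

linearizable — witness: #1; #2; #3; #5; #7; #4; #6; #8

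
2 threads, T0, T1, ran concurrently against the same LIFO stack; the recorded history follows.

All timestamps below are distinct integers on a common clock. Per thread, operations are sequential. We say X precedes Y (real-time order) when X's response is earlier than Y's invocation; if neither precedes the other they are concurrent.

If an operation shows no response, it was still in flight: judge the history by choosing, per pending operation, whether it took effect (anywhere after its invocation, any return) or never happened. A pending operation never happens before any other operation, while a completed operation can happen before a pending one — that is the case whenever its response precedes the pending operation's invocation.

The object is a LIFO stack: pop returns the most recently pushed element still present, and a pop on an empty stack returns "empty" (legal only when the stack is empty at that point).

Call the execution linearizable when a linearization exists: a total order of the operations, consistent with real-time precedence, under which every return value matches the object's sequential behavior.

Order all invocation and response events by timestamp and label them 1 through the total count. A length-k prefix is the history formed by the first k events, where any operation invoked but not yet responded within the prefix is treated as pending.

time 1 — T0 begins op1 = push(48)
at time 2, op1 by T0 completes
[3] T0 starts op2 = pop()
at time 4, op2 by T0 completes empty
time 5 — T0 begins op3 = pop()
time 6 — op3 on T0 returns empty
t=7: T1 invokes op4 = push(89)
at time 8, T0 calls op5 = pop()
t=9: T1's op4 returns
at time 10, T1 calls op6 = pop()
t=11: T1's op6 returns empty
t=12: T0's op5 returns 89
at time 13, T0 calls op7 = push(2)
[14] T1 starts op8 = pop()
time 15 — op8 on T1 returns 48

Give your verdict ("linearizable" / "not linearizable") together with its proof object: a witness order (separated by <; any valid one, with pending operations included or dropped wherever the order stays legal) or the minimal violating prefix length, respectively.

cut after 3 events: linearizable; cut after 4 events (op2 responds, time 4): not linearizable
exhaustive check: the 2 completed LIFO stack ops admit one real-time order; illegal
for example op1, op2 fails at step 2: op2 pop() → empty is not legal there

not linearizable — minimal violating prefix: 4 events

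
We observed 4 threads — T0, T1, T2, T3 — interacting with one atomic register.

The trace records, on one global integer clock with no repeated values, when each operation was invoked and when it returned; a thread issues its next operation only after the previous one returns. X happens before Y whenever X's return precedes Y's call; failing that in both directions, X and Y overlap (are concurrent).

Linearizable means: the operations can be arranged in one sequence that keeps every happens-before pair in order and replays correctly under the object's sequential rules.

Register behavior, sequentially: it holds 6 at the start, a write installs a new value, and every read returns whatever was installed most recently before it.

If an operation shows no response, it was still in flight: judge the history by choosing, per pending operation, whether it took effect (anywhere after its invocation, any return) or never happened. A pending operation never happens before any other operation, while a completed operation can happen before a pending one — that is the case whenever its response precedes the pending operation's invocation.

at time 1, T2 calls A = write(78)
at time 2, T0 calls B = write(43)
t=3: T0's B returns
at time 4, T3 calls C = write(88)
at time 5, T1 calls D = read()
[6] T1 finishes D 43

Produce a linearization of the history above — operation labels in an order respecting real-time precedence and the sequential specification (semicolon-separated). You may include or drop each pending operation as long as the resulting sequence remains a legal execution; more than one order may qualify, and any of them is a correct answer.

step 1: A write(78) (pending, included) — value 78
step 2: B write(43) — value 43
step 3: D read() → 43 — value 43

A; B; D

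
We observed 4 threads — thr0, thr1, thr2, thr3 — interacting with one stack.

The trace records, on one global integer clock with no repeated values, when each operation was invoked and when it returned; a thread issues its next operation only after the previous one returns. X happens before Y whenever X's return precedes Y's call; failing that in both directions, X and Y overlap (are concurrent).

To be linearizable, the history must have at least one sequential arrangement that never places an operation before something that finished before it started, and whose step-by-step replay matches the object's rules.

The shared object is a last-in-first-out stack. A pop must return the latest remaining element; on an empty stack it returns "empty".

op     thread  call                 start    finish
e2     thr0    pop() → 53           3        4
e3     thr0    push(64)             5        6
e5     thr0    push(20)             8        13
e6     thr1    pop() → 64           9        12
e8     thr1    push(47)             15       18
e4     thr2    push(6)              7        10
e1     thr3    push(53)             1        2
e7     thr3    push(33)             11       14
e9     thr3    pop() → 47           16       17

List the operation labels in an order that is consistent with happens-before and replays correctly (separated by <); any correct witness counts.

step 1: e1 push(53) — stack <53>
step 2: e2 pop() → 53 — stack <>
step 3: e3 push(64) — stack <64>
step 4: e6 pop() → 64 — stack <>
step 5: e4 push(6) — stack <6>
step 6: e5 push(20) — stack <6,20>
step 7: e7 push(33) — stack <6,20,33>
step 8: e8 push(47) — stack <6,20,33,47>
step 9: e9 pop() → 47 — stack <6,20,33>

e1 < e2 < e3 < e6 < e4 < e5 < e7 < e8 < e9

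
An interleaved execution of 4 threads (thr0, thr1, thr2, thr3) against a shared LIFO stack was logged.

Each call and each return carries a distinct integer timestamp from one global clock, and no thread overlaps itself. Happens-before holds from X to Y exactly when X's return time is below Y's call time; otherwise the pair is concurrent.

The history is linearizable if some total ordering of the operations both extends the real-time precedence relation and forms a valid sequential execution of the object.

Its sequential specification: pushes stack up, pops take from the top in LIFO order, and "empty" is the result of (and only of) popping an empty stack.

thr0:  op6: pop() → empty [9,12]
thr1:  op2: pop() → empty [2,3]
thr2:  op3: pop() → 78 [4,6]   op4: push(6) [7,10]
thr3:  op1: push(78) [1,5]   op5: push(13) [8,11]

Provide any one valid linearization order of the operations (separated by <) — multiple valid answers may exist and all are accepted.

op2 < op1 < op3 < op6 < op4 < op5

1. op2 pop() → empty, leaving stack <>
2. op1 push(78), leaving stack <78>
3. op3 pop() → 78, leaving stack <>
4. op6 pop() → empty, leaving stack <>
5. op4 push(6), leaving stack <6>
6. op5 push(13), leaving stack <6,13>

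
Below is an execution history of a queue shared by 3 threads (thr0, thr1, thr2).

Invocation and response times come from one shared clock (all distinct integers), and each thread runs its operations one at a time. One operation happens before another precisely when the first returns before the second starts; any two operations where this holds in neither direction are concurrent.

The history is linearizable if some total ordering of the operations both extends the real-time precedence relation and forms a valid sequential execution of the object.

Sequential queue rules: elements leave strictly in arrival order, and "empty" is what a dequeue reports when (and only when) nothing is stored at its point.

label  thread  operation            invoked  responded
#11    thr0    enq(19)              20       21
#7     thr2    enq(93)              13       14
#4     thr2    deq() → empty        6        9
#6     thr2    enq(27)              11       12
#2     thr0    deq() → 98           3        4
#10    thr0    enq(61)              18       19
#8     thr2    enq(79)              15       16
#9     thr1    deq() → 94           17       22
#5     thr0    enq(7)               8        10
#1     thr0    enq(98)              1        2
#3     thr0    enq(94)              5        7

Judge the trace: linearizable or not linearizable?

witness order: #1, #2, #4, #3, #5, #6, #7, #8, #9, #10, #11
1. #1 enq(98), leaving queue <98>
2. #2 deq() → 98, leaving queue <>
3. #4 deq() → empty, leaving queue <>
4. #3 enq(94), leaving queue <94>
5. #5 enq(7), leaving queue <94,7>
6. #6 enq(27), leaving queue <94,7,27>
7. #7 enq(93), leaving queue <94,7,27,93>
8. #8 enq(79), leaving queue <94,7,27,93,79>
9. #9 deq() → 94, leaving queue <7,27,93,79>
10. #10 enq(61), leaving queue <7,27,93,79,61>
11. #11 enq(19), leaving queue <7,27,93,79,61,19>

linearizable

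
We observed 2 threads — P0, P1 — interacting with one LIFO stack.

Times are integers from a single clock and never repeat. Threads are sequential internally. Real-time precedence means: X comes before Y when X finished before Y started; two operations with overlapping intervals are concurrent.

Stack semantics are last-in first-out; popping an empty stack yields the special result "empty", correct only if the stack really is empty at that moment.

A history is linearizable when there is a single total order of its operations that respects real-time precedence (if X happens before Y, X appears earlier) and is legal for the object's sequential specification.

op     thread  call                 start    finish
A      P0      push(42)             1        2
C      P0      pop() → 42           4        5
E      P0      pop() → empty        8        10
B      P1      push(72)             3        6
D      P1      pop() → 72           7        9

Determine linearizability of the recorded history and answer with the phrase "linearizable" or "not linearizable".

witness order: A, C, B, D, E
1. A push(42), leaving stack <42>
2. C pop() → 42, leaving stack <>
3. B push(72), leaving stack <72>
4. D pop() → 72, leaving stack <>
5. E pop() → empty, leaving stack <>

linearizable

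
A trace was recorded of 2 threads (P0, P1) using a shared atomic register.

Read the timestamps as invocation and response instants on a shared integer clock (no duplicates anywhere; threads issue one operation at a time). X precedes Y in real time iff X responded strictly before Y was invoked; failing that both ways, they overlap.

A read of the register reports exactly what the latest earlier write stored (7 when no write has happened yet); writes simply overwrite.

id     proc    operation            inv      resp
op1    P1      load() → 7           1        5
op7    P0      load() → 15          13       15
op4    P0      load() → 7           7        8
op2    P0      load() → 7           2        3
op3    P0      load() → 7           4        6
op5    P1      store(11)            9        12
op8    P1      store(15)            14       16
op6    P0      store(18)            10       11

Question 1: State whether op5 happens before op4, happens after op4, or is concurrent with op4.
Answer: after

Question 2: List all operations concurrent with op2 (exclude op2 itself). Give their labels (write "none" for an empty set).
Answer: op1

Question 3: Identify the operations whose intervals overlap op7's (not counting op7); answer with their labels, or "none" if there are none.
Answer: op8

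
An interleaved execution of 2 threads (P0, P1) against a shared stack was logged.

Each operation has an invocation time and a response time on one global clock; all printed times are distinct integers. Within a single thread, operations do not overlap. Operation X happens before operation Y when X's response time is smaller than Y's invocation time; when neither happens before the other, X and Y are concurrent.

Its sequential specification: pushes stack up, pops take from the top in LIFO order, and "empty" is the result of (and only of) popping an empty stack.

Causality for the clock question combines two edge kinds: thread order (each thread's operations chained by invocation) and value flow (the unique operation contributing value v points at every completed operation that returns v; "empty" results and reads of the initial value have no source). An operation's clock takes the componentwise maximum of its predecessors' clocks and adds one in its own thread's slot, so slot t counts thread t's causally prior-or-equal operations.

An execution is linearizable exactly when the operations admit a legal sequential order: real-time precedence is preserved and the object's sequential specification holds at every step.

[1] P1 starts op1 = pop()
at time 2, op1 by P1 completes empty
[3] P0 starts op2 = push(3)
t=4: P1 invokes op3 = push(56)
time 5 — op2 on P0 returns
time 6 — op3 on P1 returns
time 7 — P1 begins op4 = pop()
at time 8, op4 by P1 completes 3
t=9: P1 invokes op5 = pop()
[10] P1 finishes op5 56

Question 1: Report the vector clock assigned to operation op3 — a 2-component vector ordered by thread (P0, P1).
(0, 2)

invoked at 1, op1 has no predecessors; its own P1 bump gives (0, 1)
invoked at 3, op2 has no predecessors; its own P0 bump gives (1, 0)
from VC(op1)=(0, 1), op3 (invoked 4) maxes components and bumps P1 → (0, 2)
from VC(op2)=(1, 0), VC(op3)=(0, 2), op4 (invoked 7) maxes components and bumps P1 → (1, 3)
from VC(op3)=(0, 2), VC(op4)=(1, 3), op5 (invoked 9) maxes components and bumps P1 → (1, 4)
target: VC(op3) = (0, 2)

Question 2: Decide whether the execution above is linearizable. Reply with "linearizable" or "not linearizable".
linearizable

witness order: op1, op3, op2, op4, op5
after step 1 (op1 pop() → empty): stack <>
after step 2 (op3 push(56)): stack <56>
after step 3 (op2 push(3)): stack <56,3>
after step 4 (op4 pop() → 3): stack <56>
after step 5 (op5 pop() → 56): stack <>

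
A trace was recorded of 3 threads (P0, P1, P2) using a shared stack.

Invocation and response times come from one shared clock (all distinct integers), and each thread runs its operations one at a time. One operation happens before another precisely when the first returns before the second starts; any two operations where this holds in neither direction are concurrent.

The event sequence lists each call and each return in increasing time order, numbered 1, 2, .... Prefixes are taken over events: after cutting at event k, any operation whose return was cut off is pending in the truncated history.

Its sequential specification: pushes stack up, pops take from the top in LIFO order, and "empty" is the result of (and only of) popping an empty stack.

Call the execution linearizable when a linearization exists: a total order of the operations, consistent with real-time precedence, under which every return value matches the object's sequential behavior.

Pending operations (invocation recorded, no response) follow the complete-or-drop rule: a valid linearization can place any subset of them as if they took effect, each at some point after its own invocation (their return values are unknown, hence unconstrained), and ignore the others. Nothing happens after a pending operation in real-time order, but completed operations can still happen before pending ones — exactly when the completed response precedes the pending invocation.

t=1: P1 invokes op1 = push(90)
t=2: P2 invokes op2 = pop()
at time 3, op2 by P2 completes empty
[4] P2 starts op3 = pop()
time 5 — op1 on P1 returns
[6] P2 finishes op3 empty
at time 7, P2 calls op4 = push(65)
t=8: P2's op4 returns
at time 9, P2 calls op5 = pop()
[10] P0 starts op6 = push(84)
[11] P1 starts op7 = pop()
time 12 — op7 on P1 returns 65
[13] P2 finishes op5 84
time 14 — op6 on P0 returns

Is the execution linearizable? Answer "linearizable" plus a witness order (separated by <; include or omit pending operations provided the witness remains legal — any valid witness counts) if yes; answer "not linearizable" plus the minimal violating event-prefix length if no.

after step 1 (op2 pop() → empty): stack <>
after step 2 (op3 pop() → empty): stack <>
after step 3 (op1 push(90)): stack <90>
after step 4 (op4 push(65)): stack <90,65>
after step 5 (op6 push(84)): stack <90,65,84>
after step 6 (op5 pop() → 84): stack <90,65>
after step 7 (op7 pop() → 65): stack <90>

linearizable — witness: op2 < op3 < op1 < op4 < op6 < op5 < op7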